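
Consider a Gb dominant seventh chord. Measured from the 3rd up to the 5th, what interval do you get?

m3

Spelling the chord: Gb, Bb, Db, Fb.
The 3rd is Bb and the 5th is Db.
From Bb to Db: 3 semitones over a third = minor.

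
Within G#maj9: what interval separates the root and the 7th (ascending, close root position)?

G#maj9: G#-B#-D#-F##-A#.
So we need the interval from G# up to F##.
From G# to F## is 11 semitones, exactly the major seventh.

major 7th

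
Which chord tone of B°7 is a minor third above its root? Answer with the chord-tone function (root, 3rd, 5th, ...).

Spelling the chord: B, D, F, Ab.
The root is B. A minor third above B is D.
D is the chord's 3rd.

3rd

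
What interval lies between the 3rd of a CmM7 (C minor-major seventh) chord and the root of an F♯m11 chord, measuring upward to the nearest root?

CmM7 (C minor-major seventh) has E♭ as its 3rd, and F♯m11 has F♯ as its root.
From E♭ to F♯: 3 semitones over a second = augmented.

augmented second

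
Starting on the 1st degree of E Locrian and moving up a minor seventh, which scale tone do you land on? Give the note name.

The scale is E F G A Bb C D.
The 1st degree is E; a minor seventh above that is D — scale degree 7.

D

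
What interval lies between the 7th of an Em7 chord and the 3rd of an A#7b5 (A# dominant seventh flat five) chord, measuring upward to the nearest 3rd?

The 7th of Em7 is D; the 3rd of A#7b5 (A# dominant seventh flat five) is C##.
7 letter names make it a seventh; at 12 semitones (a half step wider than major) the quality is augmented.

A7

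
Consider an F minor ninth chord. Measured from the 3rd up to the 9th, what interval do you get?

major 7th

Fm9: F, Ab, C, Eb, G.
That puts Ab below G.
Counting 7 letters and 11 half steps from Ab gives a major seventh.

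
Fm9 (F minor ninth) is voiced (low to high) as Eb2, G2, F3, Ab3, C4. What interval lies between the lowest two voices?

major 3rd

Those voices are Eb2 and G2.
Counting 3 letters and 4 half steps from Eb gives a major third.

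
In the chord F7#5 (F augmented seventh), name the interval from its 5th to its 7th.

Spelling the chord: F A C# Eb.
So we need the interval from C# up to Eb.
3 letter names make it a third; at 2 semitones (a whole step narrower than major) the quality is diminished.

d3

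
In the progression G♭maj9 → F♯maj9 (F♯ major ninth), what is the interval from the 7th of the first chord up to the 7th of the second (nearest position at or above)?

G♭maj9 has F as its 7th, and F♯maj9 (F♯ major ninth) has E♯ as its 7th.
From F to E♯: 12 semitones over a seventh = augmented.

augmented seventh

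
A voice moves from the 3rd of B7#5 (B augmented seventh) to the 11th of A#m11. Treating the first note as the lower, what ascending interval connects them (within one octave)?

B7#5 (B augmented seventh) has D# as its 3rd, and A#m11 has D# as its 11th.
From D# to D# is 0 semitones, exactly the perfect unison.

perfect unison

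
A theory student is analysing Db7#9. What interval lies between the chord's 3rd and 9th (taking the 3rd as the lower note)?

major 7th

Spelling the chord: Db–F–Ab–Cb–E.
So we need the interval from F up to E.
F up to E spans 7 letter names and 11 semitones — a major seventh.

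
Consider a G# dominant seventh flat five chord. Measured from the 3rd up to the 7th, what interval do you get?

diminished 5th

The chord tones of G#7b5 (G# dominant seventh flat five) are G#, B#, D, F#.
That puts B# below F#.
From B# to F#: 6 semitones over a fifth = diminished.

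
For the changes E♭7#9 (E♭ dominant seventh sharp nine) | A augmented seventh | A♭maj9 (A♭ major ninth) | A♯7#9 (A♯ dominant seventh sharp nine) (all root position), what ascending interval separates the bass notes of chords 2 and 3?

d8

The roots are A and A♭.
A up to A♭ is 11 semitones, a half step narrower than a perfect octave, so the interval is diminished.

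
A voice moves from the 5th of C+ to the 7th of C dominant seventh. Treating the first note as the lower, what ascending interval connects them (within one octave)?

diminished third

C+ has G# as its 5th, and C dominant seventh has Bb as its 7th.
From G# to Bb: 2 semitones over a third = diminished.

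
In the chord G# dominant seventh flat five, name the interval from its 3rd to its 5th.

The chord tones of G#7b5 (G# dominant seventh flat five) are G#-B#-D-F#.
That puts B# below D.
B# up to D is 2 semitones, a whole step narrower than a major third, so the interval is diminished.

d3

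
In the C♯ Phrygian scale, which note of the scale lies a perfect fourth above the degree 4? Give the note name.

B

The scale is C♯ D E F♯ G♯ A B.
The degree 4 is F♯; a perfect fourth above that is B — scale degree 7.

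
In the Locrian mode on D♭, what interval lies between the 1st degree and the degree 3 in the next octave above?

The scale runs D♭ E𝄫 F♭ G♭ A𝄫 B𝄫 C♭.
The 1st degree is D♭ and the 3rd scale degree (up an octave) is F♭.
D♭ up to F♭ is 15 semitones, a half step narrower than a major tenth, so the interval is minor.

minor tenth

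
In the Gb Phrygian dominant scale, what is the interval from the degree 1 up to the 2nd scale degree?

minor second

Spelling the Gb Phrygian dominant scale: Gb Abb Bb Cb Db Ebb Fb.
Degree 1 = Gb; 2nd scale degree = Abb.
From Gb to Abb: 1 semitone over a second = minor.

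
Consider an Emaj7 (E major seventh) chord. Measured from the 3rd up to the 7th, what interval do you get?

P5

The chord tones of E major seventh are E, G#, B, D#.
That puts G# below D#.
From G# to D# is 7 semitones, exactly the perfect fifth.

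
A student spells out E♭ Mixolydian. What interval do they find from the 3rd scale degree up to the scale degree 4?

minor second

Spelling E♭ Mixolydian: E♭ F G A♭ B♭ C D♭.
So we need the interval from G up to A♭.
G up to A♭ is 1 semitone, a half step narrower than a major second, so the interval is minor.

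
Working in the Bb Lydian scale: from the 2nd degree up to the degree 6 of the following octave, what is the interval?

perfect twelfth

Bb lydian: Bb C D E F G A.
So we need the interval from C up to G.
C up to G spans 12 letter names and 19 semitones — a perfect twelfth.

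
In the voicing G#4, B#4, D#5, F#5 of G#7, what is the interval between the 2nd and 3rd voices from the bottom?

Those voices are B#4 and D#5.
From B# to D#: 3 semitones over a third = minor.

minor third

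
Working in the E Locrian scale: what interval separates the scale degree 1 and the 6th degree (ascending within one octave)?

minor 6th

Spelling the E Locrian scale: E F G A Bb C D.
The scale degree 1 is E and the 6th scale degree is C.
E up to C is 8 semitones, a half step narrower than a major sixth, so the interval is minor.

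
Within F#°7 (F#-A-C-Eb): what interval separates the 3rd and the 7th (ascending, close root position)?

The 3rd is A and the 7th is Eb.
5 letter names make it a fifth; at 6 semitones (a half step narrower than perfect) the quality is diminished.

diminished fifth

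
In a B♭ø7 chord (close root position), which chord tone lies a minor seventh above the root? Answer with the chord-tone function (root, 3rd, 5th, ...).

7th

Spelling the chord: B♭–D♭–F♭–A♭.
The root is B♭. A minor seventh above B♭ is A♭.
A♭ is the chord's 7th.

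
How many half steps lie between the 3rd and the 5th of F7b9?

3

F dominant seventh flat nine: F, A, C, Eb, Gb.
A to C is a minor third: 3 semitones.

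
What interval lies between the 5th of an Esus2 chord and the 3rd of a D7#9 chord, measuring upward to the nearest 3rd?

The 5th of Esus2 is B; the 3rd of D7#9 is F♯.
Counting 5 letters and 7 half steps from B gives a perfect fifth.

perfect 5th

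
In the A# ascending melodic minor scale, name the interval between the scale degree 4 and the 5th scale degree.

M2

The scale runs A# B# C# D# E# F## G##.
The scale degree 4 is D# and the degree 5 is E#.
D# up to E# spans 2 letter names and 2 semitones — a major second.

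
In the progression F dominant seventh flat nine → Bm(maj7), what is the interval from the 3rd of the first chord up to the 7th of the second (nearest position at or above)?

F dominant seventh flat nine has A as its 3rd, and Bm(maj7) has A# as its 7th.
A up to A# is 1 semitone, a half step wider than a perfect unison, so the interval is augmented.

augmented 1st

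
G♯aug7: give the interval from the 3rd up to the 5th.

The chord tones of G♯aug7 (G♯ augmented seventh) are G♯, B♯, D𝄪, F♯.
That puts B♯ below D𝄪.
Counting 3 letters and 4 half steps from B♯ gives a major third.

major third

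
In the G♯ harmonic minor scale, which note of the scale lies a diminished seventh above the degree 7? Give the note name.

The scale is G♯ A♯ B C♯ D♯ E F𝄪.
The degree 7 is F𝄪; a diminished seventh above that is E — scale degree 6.

E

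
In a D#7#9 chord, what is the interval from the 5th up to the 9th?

augmented fifth

The chord tones of D#7#9 are D#, F##, A#, C#, E##.
The 5th is A# and the 9th is E##.
From A# to E##: 8 semitones over a fifth = augmented.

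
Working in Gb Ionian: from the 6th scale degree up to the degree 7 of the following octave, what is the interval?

major ninth

Gb major: Gb Ab Bb Cb Db Eb F.
That puts Eb below F.
Eb up to F spans 9 letter names and 14 semitones — a major ninth.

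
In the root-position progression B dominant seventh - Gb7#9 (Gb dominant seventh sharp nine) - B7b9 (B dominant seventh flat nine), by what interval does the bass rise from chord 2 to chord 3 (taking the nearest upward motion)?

The roots are Gb and B.
3 letter names make it a third; at 5 semitones (a half step wider than major) the quality is augmented.

augmented third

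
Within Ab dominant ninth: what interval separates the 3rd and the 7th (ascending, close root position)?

diminished fifth

Ab dominant ninth is spelled Ab-C-Eb-Gb-Bb.
That puts C below Gb.
5 letter names make it a fifth; at 6 semitones (a half step narrower than perfect) the quality is diminished.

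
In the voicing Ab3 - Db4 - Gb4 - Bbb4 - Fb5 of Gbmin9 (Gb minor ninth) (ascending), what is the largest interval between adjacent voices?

perfect 5th

Adjacent intervals: Ab3→Db4 = perfect fourth; Db4→Gb4 = perfect fourth; Gb4→Bbb4 = minor third; Bbb4→Fb5 = perfect fifth.
The largest is Bbb4 to Fb5, a perfect fifth (7 semitones).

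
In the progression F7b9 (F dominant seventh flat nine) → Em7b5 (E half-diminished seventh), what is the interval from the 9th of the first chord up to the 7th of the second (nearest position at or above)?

augmented 5th

The 9th of F7b9 (F dominant seventh flat nine) is Gb; the 7th of Em7b5 (E half-diminished seventh) is D.
From Gb to D: 8 semitones over a fifth = augmented.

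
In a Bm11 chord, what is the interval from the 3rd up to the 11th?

major ninth

Spelling the chord: B–D–F#–A–C#–E.
The 3rd is D and the 11th is E.
D up to E spans 9 letter names and 14 semitones — a major ninth.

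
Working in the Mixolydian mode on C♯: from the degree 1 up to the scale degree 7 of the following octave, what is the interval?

The scale runs C♯ D♯ E♯ F♯ G♯ A♯ B.
That puts C♯ below B.
From C♯ to B: 22 semitones over a fourteenth = minor.

m14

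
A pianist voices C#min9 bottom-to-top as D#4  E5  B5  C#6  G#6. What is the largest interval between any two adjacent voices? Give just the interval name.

Adjacent intervals: D#4→E5 = minor ninth; E5→B5 = perfect fifth; B5→C#6 = major second; C#6→G#6 = perfect fifth.
The largest is D#4 to E5, a minor ninth (13 semitones).

minor ninth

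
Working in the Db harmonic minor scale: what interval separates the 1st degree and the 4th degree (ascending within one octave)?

P4

The scale runs Db Eb Fb Gb Ab Bbb C.
That puts Db below Gb.
Db up to Gb spans 4 letter names and 5 semitones — a perfect fourth.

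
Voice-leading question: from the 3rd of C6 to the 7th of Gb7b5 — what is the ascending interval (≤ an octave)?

diminished 2nd

The 3rd of C6 is E; the 7th of Gb7b5 is Fb.
2 letter names make it a second; at 0 semitones (a whole step narrower than major) the quality is diminished.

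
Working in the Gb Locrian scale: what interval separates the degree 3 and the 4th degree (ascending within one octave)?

The scale runs Gb Abb Bbb Cb Dbb Ebb Fb.
Degree 3 = Bbb; 4th degree = Cb.
Bbb up to Cb spans 2 letter names and 2 semitones — a major second.

major second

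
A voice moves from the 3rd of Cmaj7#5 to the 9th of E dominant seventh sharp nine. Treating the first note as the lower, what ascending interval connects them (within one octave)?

A2

Cmaj7#5 has E as its 3rd, and E dominant seventh sharp nine has F## as its 9th.
E up to F## is 3 semitones, a half step wider than a major second, so the interval is augmented.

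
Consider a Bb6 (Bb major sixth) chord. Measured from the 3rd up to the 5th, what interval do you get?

Bb6 is spelled Bb, D, F, G.
So we need the interval from D up to F.
From D to F: 3 semitones over a third = minor.

minor third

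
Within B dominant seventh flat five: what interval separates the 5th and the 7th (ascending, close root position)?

Spelling the chord: B, D#, F, A.
That puts F below A.
F up to A spans 3 letter names and 4 semitones — a major third.

M3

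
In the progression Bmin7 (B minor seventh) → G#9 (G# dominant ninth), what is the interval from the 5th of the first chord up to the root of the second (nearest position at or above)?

Bmin7 (B minor seventh) has F# as its 5th, and G#9 (G# dominant ninth) has G# as its root.
Counting 2 letters and 2 half steps from F# gives a major second.

major second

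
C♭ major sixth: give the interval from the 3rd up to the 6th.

perfect fourth

C♭6: C♭ E♭ G♭ A♭.
The 3rd is E♭ and the 6th is A♭.
Counting 4 letters and 5 half steps from E♭ gives a perfect fourth.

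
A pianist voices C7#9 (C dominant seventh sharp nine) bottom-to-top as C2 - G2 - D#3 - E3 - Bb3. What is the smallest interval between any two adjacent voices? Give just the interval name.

minor second

Adjacent intervals: C2→G2 = perfect fifth; G2→D#3 = augmented fifth; D#3→E3 = minor second; E3→Bb3 = diminished fifth.
The smallest is D#3 to E3, a minor second (1 semitone).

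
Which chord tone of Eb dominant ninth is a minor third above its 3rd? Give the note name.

Spelling the chord: Eb, G, Bb, Db, F.
The 3rd is G. A minor third above G is Bb.
Bb is the chord's 5th.

Bb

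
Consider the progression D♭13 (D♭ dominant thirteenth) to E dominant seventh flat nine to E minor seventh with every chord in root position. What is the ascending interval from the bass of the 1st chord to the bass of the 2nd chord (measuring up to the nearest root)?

The roots are D♭ and E.
From D♭ to E: 3 semitones over a second = augmented.

augmented second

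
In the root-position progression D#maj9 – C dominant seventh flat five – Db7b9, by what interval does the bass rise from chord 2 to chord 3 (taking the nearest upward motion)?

The roots are C and Db.
From C to Db: 1 semitone over a second = minor.

minor 2nd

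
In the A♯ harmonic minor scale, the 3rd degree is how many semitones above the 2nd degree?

The scale is A♯ B♯ C♯ D♯ E♯ F♯ G𝄪.
B♯ up to C♯ is a minor second — 1 semitone.

1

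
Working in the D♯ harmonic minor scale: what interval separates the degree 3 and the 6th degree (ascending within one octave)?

perfect 4th

Spelling the D♯ harmonic minor scale: D♯ E♯ F♯ G♯ A♯ B C𝄪.
The degree 3 is F♯ and the 6th scale degree is B.
Counting 4 letters and 5 half steps from F♯ gives a perfect fourth.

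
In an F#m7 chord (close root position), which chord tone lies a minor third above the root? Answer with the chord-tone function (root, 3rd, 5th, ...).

Spelling the chord: F# A C# E.
The root is F#. A minor third above F# is A.
A is the chord's 3rd.

3rd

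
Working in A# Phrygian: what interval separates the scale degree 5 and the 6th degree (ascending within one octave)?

minor second

A# phrygian: A# B C# D# E# F# G#.
Scale degree 5 = E#; degree 6 = F#.
2 letter names make it a second; at 1 semitone (a half step narrower than major) the quality is minor.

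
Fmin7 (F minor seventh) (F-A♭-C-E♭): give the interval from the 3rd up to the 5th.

3rd = A♭; 5th = C.
A♭ up to C spans 3 letter names and 4 semitones — a major third.

major third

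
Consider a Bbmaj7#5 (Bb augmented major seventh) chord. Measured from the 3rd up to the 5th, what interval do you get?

Bb augmented major seventh: Bb-D-F#-A.
That puts D below F#.
From D to F# is 4 semitones, exactly the major third.

major 3rd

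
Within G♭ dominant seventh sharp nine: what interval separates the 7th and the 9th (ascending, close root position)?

G♭ dominant seventh sharp nine is spelled G♭-B♭-D♭-F♭-A.
The 7th is F♭ and the 9th is A.
3 letter names make it a third; at 5 semitones (a half step wider than major) the quality is augmented.

augmented third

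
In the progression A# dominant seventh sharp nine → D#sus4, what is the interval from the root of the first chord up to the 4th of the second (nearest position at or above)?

minor seventh

The root of A# dominant seventh sharp nine is A#; the 4th of D#sus4 is G#.
From A# to G#: 10 semitones over a seventh = minor.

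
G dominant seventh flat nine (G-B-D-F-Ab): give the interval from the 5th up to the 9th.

diminished fifth

That puts D below Ab.
5 letter names make it a fifth; at 6 semitones (a half step narrower than perfect) the quality is diminished.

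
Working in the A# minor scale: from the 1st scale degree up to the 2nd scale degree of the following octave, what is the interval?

The scale runs A# B# C# D# E# F# G#.
The 1st scale degree is A# and the degree 2 (up an octave) is B#.
Counting 9 letters and 14 half steps from A# gives a major ninth.

major ninth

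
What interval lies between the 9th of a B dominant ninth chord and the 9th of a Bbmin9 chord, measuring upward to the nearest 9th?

diminished octave

The 9th of B dominant ninth is C#; the 9th of Bbmin9 is C.
8 letter names make it an octave; at 11 semitones (a half step narrower than perfect) the quality is diminished.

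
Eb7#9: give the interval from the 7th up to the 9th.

augmented third

Eb7#9: Eb, G, Bb, Db, F#.
The 7th is Db and the 9th is F#.
3 letter names make it a third; at 5 semitones (a half step wider than major) the quality is augmented.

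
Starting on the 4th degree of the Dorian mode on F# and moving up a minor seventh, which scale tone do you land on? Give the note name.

The scale is F# G# A B C# D# E.
The 4th degree is B; a minor seventh above that is A — scale degree 3.

A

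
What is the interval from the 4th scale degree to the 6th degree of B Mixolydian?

major third

B mixolydian: B C# D# E F# G# A.
4th scale degree = E; scale degree 6 = G#.
E up to G# spans 3 letter names and 4 semitones — a major third.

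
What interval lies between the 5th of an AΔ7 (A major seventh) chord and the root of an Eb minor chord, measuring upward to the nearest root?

d8

The 5th of AΔ7 (A major seventh) is E; the root of Eb minor is Eb.
From E to Eb: 11 semitones over an octave = diminished.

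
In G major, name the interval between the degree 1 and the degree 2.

major 2nd

The scale runs G A B C D E F#.
So we need the interval from G up to A.
Counting 2 letters and 2 half steps from G gives a major second.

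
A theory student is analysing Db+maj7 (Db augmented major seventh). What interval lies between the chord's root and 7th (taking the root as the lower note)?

The chord tones of Dbmaj7#5 (Db augmented major seventh) are Db–F–A–C.
The root is Db and the 7th is C.
Counting 7 letters and 11 half steps from Db gives a major seventh.

major seventh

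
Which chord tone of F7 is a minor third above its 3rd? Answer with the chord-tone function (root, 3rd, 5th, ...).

5th

The chord tones of F7 are F A C E♭.
The 3rd is A. A minor third above A is C.
C is the chord's 5th.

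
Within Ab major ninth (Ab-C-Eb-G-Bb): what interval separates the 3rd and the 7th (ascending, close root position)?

perfect 5th

The 3rd is C and the 7th is G.
Counting 5 letters and 7 half steps from C gives a perfect fifth.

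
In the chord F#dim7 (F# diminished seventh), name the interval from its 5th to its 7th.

m3

The chord tones of F#°7 are F#-A-C-Eb.
5th = C; 7th = Eb.
3 letter names make it a third; at 3 semitones (a half step narrower than major) the quality is minor.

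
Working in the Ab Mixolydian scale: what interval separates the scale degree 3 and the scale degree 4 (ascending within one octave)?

Spelling the Ab Mixolydian scale: Ab Bb C Db Eb F Gb.
That puts C below Db.
C up to Db is 1 semitone, a half step narrower than a major second, so the interval is minor.

minor second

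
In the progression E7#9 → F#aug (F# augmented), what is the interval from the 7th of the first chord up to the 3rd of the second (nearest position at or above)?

The 7th of E7#9 is D; the 3rd of F#aug (F# augmented) is A#.
5 letter names make it a fifth; at 8 semitones (a half step wider than perfect) the quality is augmented.

A5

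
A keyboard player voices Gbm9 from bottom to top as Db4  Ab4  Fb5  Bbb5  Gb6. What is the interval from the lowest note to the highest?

perfect 18th

The outer voices are Db4 and Gb6.
Db up to Gb spans 18 letter names and 29 semitones — a perfect 18th.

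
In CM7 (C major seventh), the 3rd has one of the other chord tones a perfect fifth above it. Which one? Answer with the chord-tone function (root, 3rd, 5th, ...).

7th

Cmaj7 is spelled C, E, G, B.
The 3rd is E. A perfect fifth above E is B.
B is the chord's 7th.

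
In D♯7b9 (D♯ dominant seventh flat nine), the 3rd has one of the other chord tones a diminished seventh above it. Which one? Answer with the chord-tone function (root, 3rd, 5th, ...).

Spelling the chord: D♯-F𝄪-A♯-C♯-E.
The 3rd is F𝄪. A diminished seventh above F𝄪 is E.
E is the chord's 9th.

9th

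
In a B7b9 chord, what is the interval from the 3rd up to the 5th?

The chord tones of B dominant seventh flat nine are B–D♯–F♯–A–C.
That puts D♯ below F♯.
From D♯ to F♯: 3 semitones over a third = minor.

minor third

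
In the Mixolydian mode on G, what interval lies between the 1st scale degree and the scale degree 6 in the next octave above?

major thirteenth

G mixolydian: G A B C D E F.
The 1st scale degree is G and the degree 6 (up an octave) is E.
Counting 13 letters and 21 half steps from G gives a major thirteenth.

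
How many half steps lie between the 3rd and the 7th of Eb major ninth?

Spelling the chord: Eb G Bb D F.
G to D is a perfect fifth: 7 semitones.

7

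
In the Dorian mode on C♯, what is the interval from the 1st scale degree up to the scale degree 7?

minor seventh

The scale runs C♯ D♯ E F♯ G♯ A♯ B.
1st scale degree = C♯; degree 7 = B.
From C♯ to B: 10 semitones over a seventh = minor.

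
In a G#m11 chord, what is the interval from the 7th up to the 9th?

major third

G#m11 is spelled G#-B-D#-F#-A#-C#.
The 7th is F# and the 9th is A#.
From F# to A# is 4 semitones, exactly the major third.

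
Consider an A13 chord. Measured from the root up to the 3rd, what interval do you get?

A13: A-C#-E-G-B-F#.
So we need the interval from A up to C#.
Counting 3 letters and 4 half steps from A gives a major third.

major third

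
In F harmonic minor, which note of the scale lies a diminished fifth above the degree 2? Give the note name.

The scale is F G A♭ B♭ C D♭ E.
The degree 2 is G; a diminished fifth above that is D♭ — scale degree 6.

Db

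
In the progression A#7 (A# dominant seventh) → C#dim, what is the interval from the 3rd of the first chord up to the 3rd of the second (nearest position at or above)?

diminished third

A#7 (A# dominant seventh) has C## as its 3rd, and C#dim has E as its 3rd.
From C## to E: 2 semitones over a third = diminished.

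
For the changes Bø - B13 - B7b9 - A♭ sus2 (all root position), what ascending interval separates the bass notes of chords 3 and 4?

The roots are B and A♭.
7 letter names make it a seventh; at 9 semitones (a whole step narrower than major) the quality is diminished.

diminished seventh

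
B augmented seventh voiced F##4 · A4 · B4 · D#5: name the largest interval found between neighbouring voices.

Adjacent intervals: F##4→A4 = diminished third; A4→B4 = major second; B4→D#5 = major third.
The largest is B4 to D#5, a major third (4 semitones).

major 3rd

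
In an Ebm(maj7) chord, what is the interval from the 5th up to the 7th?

The chord tones of EbmM7 are Eb, Gb, Bb, D.
5th = Bb; 7th = D.
Counting 3 letters and 4 half steps from Bb gives a major third.

major third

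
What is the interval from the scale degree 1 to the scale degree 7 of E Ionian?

major 7th

E major: E F♯ G♯ A B C♯ D♯.
Scale degree 1 = E; 7th scale degree = D♯.
E up to D♯ spans 7 letter names and 11 semitones — a major seventh.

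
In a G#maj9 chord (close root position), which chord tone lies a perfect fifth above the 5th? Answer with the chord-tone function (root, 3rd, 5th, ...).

9th

G#maj9 (G# major ninth): G#-B#-D#-F##-A#.
The 5th is D#. A perfect fifth above D# is A#.
A# is the chord's 9th.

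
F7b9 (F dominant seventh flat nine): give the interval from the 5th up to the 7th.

minor third

Spelling the chord: F A C E♭ G♭.
That puts C below E♭.
From C to E♭: 3 semitones over a third = minor.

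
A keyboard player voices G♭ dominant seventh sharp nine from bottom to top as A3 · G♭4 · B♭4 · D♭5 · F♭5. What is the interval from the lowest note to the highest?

d13

The outer voices are A3 and F♭5.
A up to F♭ is 19 semitones, a whole step narrower than a major thirteenth, so the interval is diminished.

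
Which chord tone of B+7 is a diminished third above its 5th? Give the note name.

A

The chord tones of B augmented seventh are B D♯ F𝄪 A.
The 5th is F𝄪. A diminished third above F𝄪 is A.
A is the chord's 7th.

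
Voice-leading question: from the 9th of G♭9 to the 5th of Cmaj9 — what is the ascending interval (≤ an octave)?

The 9th of G♭9 is A♭; the 5th of Cmaj9 is G.
From A♭ to G is 11 semitones, exactly the major seventh.

major 7th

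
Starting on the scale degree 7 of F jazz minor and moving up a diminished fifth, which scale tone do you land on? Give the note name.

The scale is F G Ab Bb C D E.
The scale degree 7 is E; a diminished fifth above that is Bb — scale degree 4.

Bb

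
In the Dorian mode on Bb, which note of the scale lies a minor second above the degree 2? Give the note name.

Db

The scale is Bb C Db Eb F G Ab.
The degree 2 is C; a minor second above that is Db — scale degree 3.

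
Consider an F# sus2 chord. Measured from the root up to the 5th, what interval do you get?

perfect fifth

Spelling the chord: F# G# C#.
That puts F# below C#.
F# up to C# spans 5 letter names and 7 semitones — a perfect fifth.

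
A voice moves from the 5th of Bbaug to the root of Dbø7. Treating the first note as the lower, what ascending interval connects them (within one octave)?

d6

Bbaug has F# as its 5th, and Dbø7 has Db as its root.
F# up to Db is 7 semitones, a whole step narrower than a major sixth, so the interval is diminished.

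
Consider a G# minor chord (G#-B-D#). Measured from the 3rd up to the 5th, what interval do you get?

major 3rd

The 3rd is B and the 5th is D#.
Counting 3 letters and 4 half steps from B gives a major third.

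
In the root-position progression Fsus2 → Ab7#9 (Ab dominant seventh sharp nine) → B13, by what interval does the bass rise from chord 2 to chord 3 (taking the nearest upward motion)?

augmented second

The roots are Ab and B.
Ab up to B is 3 semitones, a half step wider than a major second, so the interval is augmented.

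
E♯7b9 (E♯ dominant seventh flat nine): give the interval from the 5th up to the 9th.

d5

E♯7b9 is spelled E♯, G𝄪, B♯, D♯, F♯.
That puts B♯ below F♯.
From B♯ to F♯: 6 semitones over a fifth = diminished.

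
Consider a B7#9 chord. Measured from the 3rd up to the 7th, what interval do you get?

d5

B7#9 is spelled B, D♯, F♯, A, C𝄪.
3rd = D♯; 7th = A.
D♯ up to A is 6 semitones, a half step narrower than a perfect fifth, so the interval is diminished.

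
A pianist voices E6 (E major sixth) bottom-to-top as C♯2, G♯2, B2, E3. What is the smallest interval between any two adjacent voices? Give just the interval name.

minor third

Adjacent intervals: C♯2→G♯2 = perfect fifth; G♯2→B2 = minor third; B2→E3 = perfect fourth.
The smallest is G♯2 to B2, a minor third (3 semitones).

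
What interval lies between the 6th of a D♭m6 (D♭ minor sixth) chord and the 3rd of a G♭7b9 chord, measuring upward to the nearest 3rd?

The 6th of D♭m6 (D♭ minor sixth) is B♭; the 3rd of G♭7b9 is B♭.
From B♭ to B♭ is 0 semitones, exactly the perfect unison.

perfect 1st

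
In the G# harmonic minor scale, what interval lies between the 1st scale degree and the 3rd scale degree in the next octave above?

Spelling the G# harmonic minor scale: G# A# B C# D# E F##.
The 1st scale degree is G# and the 3rd degree (up an octave) is B.
10 letter names make it a tenth; at 15 semitones (a half step narrower than major) the quality is minor.

minor 10th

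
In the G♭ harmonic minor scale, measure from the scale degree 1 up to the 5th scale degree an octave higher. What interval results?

perfect twelfth

Spelling the G♭ harmonic minor scale: G♭ A♭ B𝄫 C♭ D♭ E𝄫 F.
That puts G♭ below D♭.
From G♭ to D♭ is 19 semitones, exactly the perfect twelfth.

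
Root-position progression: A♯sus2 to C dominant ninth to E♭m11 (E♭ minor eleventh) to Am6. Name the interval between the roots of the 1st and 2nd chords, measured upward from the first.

diminished third

The roots are A♯ and C.
From A♯ to C: 2 semitones over a third = diminished.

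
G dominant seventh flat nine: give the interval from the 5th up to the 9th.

G7b9 is spelled G, B, D, F, Ab.
5th = D; 9th = Ab.
D up to Ab is 6 semitones, a half step narrower than a perfect fifth, so the interval is diminished.

diminished 5th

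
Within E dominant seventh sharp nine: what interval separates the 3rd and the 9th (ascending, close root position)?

M7

Spelling the chord: E–G#–B–D–F##.
The 3rd is G# and the 9th is F##.
G# up to F## spans 7 letter names and 11 semitones — a major seventh.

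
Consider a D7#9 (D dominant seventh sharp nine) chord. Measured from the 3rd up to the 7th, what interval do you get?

diminished 5th

The chord tones of D7#9 are D, F♯, A, C, E♯.
3rd = F♯; 7th = C.
From F♯ to C: 6 semitones over a fifth = diminished.
This 3–7 tritone is the characteristic tension at the heart of the dominant sound.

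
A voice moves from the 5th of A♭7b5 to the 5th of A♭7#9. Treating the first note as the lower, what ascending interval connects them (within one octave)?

The 5th of A♭7b5 is E𝄫; the 5th of A♭7#9 is E♭.
E𝄫 up to E♭ is 1 semitone, a half step wider than a perfect unison, so the interval is augmented.

augmented unison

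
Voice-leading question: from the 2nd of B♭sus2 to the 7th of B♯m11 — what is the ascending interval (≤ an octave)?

B♭sus2 has C as its 2nd, and B♯m11 has A♯ as its 7th.
6 letter names make it a sixth; at 10 semitones (a half step wider than major) the quality is augmented.

augmented sixth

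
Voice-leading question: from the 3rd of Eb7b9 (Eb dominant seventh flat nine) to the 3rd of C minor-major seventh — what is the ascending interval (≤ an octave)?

Eb7b9 (Eb dominant seventh flat nine) has G as its 3rd, and C minor-major seventh has Eb as its 3rd.
6 letter names make it a sixth; at 8 semitones (a half step narrower than major) the quality is minor.

minor 6th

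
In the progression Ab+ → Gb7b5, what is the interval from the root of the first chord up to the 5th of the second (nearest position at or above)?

Ab+ has Ab as its root, and Gb7b5 has Dbb as its 5th.
From Ab to Dbb: 4 semitones over a fourth = diminished.

diminished fourth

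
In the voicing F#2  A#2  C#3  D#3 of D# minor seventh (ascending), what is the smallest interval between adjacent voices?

major second

Adjacent intervals: F#2→A#2 = major third; A#2→C#3 = minor third; C#3→D#3 = major second.
The smallest is C#3 to D#3, a major second (2 semitones).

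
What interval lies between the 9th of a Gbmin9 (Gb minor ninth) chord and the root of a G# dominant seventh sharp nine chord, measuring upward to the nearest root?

The 9th of Gbmin9 (Gb minor ninth) is Ab; the root of G# dominant seventh sharp nine is G#.
7 letter names make it a seventh; at 12 semitones (a half step wider than major) the quality is augmented.

augmented seventh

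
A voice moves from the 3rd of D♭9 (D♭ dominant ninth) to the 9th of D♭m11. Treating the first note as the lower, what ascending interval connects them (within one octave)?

minor seventh

D♭9 (D♭ dominant ninth) has F as its 3rd, and D♭m11 has E♭ as its 9th.
From F to E♭: 10 semitones over a seventh = minor.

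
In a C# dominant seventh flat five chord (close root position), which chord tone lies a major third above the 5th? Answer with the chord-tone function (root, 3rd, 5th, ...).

C#7b5 (C# dominant seventh flat five): C#-E#-G-B.
The 5th is G. A major third above G is B.
B is the chord's 7th.

7th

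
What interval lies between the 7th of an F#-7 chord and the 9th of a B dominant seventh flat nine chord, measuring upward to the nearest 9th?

F#-7 has E as its 7th, and B dominant seventh flat nine has C as its 9th.
6 letter names make it a sixth; at 8 semitones (a half step narrower than major) the quality is minor.

minor 6th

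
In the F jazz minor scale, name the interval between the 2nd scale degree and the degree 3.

minor second

Spelling the F jazz minor scale: F G Ab Bb C D E.
The 2nd scale degree is G and the scale degree 3 is Ab.
From G to Ab: 1 semitone over a second = minor.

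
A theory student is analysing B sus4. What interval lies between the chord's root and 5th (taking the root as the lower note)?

Spelling the chord: B E F♯.
Root = B; 5th = F♯.
Counting 5 letters and 7 half steps from B gives a perfect fifth.

perfect fifth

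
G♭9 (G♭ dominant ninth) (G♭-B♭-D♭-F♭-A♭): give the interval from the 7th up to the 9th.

So we need the interval from F♭ up to A♭.
From F♭ to A♭ is 4 semitones, exactly the major third.

major third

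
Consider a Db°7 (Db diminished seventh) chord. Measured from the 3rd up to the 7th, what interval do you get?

diminished 5th

Db diminished seventh is spelled Db Fb Abb Cbb.
So we need the interval from Fb up to Cbb.
Fb up to Cbb is 6 semitones, a half step narrower than a perfect fifth, so the interval is diminished.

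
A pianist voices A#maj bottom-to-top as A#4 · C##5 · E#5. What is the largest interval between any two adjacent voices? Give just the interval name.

M3

Adjacent intervals: A#4→C##5 = major third; C##5→E#5 = minor third.
The largest is A#4 to C##5, a major third (4 semitones).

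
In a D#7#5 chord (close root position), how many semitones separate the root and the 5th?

8

D#aug7 is spelled D#–F##–A##–C#.
D# to A## is an augmented fifth: 8 semitones.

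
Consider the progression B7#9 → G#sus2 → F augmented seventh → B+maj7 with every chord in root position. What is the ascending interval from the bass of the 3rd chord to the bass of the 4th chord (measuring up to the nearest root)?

augmented fourth

The roots are F and B.
4 letter names make it a fourth; at 6 semitones (a half step wider than perfect) the quality is augmented.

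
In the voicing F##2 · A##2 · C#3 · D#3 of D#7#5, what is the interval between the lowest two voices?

major third

Those voices are F##2 and A##2.
From F## to A## is 4 semitones, exactly the major third.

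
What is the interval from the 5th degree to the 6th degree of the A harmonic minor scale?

Spelling the A harmonic minor scale: A B C D E F G#.
That puts E below F.
E up to F is 1 semitone, a half step narrower than a major second, so the interval is minor.

minor second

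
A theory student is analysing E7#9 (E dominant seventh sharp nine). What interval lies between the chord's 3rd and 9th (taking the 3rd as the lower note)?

M7

The chord tones of E7#9 (E dominant seventh sharp nine) are E, G#, B, D, F##.
So we need the interval from G# up to F##.
From G# to F## is 11 semitones, exactly the major seventh.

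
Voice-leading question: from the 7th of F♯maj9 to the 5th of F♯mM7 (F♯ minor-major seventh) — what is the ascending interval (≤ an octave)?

The 7th of F♯maj9 is E♯; the 5th of F♯mM7 (F♯ minor-major seventh) is C♯.
E♯ up to C♯ is 8 semitones, a half step narrower than a major sixth, so the interval is minor.

minor sixth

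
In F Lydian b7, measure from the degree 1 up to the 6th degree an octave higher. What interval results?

major thirteenth

Spelling F Lydian b7: F G A B C D Eb.
The degree 1 is F and the scale degree 6 (up an octave) is D.
F up to D spans 13 letter names and 21 semitones — a major thirteenth.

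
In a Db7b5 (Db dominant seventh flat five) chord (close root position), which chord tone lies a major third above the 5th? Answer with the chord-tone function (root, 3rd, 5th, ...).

Db dominant seventh flat five is spelled Db–F–Abb–Cb.
The 5th is Abb. A major third above Abb is Cb.
Cb is the chord's 7th.

7th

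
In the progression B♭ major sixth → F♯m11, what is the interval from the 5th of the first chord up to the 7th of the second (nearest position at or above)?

major 7th

B♭ major sixth has F as its 5th, and F♯m11 has E as its 7th.
From F to E is 11 semitones, exactly the major seventh.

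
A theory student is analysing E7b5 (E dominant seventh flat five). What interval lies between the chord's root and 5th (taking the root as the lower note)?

The chord tones of E dominant seventh flat five are E G♯ B♭ D.
That puts E below B♭.
5 letter names make it a fifth; at 6 semitones (a half step narrower than perfect) the quality is diminished.

diminished 5th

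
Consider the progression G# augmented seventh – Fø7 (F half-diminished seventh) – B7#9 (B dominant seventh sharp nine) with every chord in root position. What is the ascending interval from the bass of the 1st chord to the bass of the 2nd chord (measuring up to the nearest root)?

The roots are G# and F.
From G# to F: 9 semitones over a seventh = diminished.

diminished seventh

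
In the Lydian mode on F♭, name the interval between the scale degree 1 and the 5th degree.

perfect fifth

The scale runs F♭ G♭ A♭ B♭ C♭ D♭ E♭.
So we need the interval from F♭ up to C♭.
From F♭ to C♭ is 7 semitones, exactly the perfect fifth.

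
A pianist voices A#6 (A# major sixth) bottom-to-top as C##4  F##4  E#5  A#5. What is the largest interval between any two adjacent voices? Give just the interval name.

minor seventh

Adjacent intervals: C##4→F##4 = perfect fourth; F##4→E#5 = minor seventh; E#5→A#5 = perfect fourth.
The largest is F##4 to E#5, a minor seventh (10 semitones).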